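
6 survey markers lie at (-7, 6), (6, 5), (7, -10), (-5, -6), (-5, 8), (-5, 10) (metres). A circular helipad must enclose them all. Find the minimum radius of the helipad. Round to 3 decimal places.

11.662

The farthest pair is (7, -10)–(-5, 10) with squared distance 544. The circle on this segment as diameter has centre (1, 0) and r² = 544/4 = 136.
Check (-7, 6): distance² to centre = 100 ≤ 136, so it lies inside.
All remaining points lie in this disk, and no smaller disk contains both endpoints, so this is the minimum enclosing circle.
r = √136 ≈ 11.662.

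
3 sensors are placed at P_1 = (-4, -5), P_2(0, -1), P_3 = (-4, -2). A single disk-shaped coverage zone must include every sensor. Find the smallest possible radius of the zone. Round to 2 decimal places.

2.83

Side lengths²: P_1P_2² = 32, P_1P_3² = 9, P_2P_3² = 17.
Since P_1P_2² = 32 ≥ 17 + 9 = 26, the angle opposite P_1P_2 is not acute, so the smallest enclosing circle has P_1P_2 as diameter.
Centre = midpoint of P_1P_2 = (-2, -3), r² = 32/4 = 8.
r = √8 ≈ 2.83.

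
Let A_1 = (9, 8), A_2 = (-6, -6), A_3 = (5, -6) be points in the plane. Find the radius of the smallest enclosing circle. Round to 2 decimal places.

Side lengths²: A_1A_2² = 421, A_1A_3² = 212, A_2A_3² = 121.
Since A_1A_2² = 421 ≥ 212 + 121 = 333, the angle opposite A_1A_2 is not acute, so the smallest enclosing circle has A_1A_2 as diameter.
Centre = midpoint of A_1A_2 = (1.5, 1), r² = 421/4 = 105.25.
r = √(105.25) ≈ 10.26.

10.26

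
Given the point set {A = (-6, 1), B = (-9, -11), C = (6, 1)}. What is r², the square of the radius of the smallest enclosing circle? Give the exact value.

92.25

Side lengths²: AB² = 153, AC² = 144, BC² = 369.
Since BC² = 369 ≥ 153 + 144 = 297, the angle opposite BC is not acute, so the smallest enclosing circle has BC as diameter.
Centre = midpoint of BC = (-1.5, -5), r² = 369/4 = 92.25.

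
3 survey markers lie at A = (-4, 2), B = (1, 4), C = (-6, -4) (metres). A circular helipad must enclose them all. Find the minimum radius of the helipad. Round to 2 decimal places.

5.32

Side lengths²: AB² = 29, AC² = 40, BC² = 113.
Since BC² = 113 ≥ 40 + 29 = 69, the angle opposite BC is not acute, so the smallest enclosing circle has BC as diameter.
Centre = midpoint of BC = (-2.5, 0), r² = 113/4 = 28.25.
r = √(28.25) ≈ 5.32.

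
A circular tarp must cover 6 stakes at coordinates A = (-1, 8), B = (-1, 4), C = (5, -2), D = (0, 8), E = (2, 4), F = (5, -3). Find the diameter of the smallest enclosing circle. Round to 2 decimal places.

The minimum enclosing circle of a finite set is fixed by two of the points (as a diameter) or three (as a circumcircle).
The farthest pair is A–F with squared distance 157. The circle on this segment as diameter has centre (2, 2.5) and r² = 157/4 = 39.25.
Check B: distance² to centre = 11.25 ≤ 39.25, so it lies inside.
All remaining points lie in this disk, and no smaller disk contains both endpoints, so this is the minimum enclosing circle.
Diameter = 2r = 2√(39.25) ≈ 12.53.

12.53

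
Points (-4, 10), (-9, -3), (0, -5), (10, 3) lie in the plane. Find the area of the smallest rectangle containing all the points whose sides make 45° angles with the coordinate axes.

262.5

In coordinates u = x + y, v = x − y the rectangle is axis-aligned; the map (x,y)→(u,v) scales areas by 2.
u-values: 6, -12, -5, 13; range = 13 − (-12) = 25.
v-values: -14, -6, 5, 7; range = 7 − (-14) = 21.
Area = (25 × 21) / 2 = 262.5.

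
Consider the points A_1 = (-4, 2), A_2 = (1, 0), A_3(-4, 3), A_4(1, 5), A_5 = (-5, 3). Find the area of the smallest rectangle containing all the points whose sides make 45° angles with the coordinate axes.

In coordinates u = x + y, v = x − y the rectangle is axis-aligned; the map (x,y)→(u,v) scales areas by 2.
u-values: -2, 1, -1, 6, -2; range = 6 − (-2) = 8.
v-values: -6, 1, -7, -4, -8; range = 1 − (-8) = 9.
Area = (8 × 9) / 2 = 36.

36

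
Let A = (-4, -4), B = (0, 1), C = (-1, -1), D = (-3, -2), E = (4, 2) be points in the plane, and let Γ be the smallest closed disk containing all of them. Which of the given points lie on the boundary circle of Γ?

A smallest enclosing disk is always determined by at most three of the input points on its boundary.
The farthest pair is A–E with squared distance 100. The circle on this segment as diameter has centre (0, -1) and r² = 100/4 = 25.
Check B: distance² to centre = 4 ≤ 25, so it lies inside.
All remaining points lie in this disk, and no smaller disk contains both endpoints, so this is the minimum enclosing circle.
The points at distance exactly r from the centre are A, E — 2 points.

A, E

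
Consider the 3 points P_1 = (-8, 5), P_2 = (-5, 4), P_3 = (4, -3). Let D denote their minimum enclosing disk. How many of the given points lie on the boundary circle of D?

2

Side lengths²: P_1P_2² = 10, P_1P_3² = 208, P_2P_3² = 130.
Since P_1P_3² = 208 ≥ 130 + 10 = 140, the angle opposite P_1P_3 is not acute, so the smallest enclosing circle has P_1P_3 as diameter.
Centre = midpoint of P_1P_3 = (-2, 1), r² = 208/4 = 52.
The points at distance exactly r from the centre are P_1, P_3 — 2 points.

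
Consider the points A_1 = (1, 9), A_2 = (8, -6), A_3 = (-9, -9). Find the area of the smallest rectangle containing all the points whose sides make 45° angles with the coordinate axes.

In coordinates u = x + y, v = x − y the rectangle is axis-aligned; the map (x,y)→(u,v) scales areas by 2.
u-values: 10, 2, -18; range = 10 − (-18) = 28.
v-values: -8, 14, 0; range = 14 − (-8) = 22.
Area = (28 × 22) / 2 = 308.

308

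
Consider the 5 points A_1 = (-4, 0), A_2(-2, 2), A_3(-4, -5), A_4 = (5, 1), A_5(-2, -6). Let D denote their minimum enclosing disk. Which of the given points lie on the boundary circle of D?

A_3, A_4

The farthest pair is A_3–A_4 with squared distance 117. The circle on this segment as diameter has centre (0.5, -2) and r² = 117/4 = 29.25.
Check A_1: distance² to centre = 24.25 ≤ 29.25, so it lies inside.
All remaining points lie in this disk, and no smaller disk contains both endpoints, so this is the minimum enclosing circle.
The points at distance exactly r from the centre are A_3, A_4 — 2 points.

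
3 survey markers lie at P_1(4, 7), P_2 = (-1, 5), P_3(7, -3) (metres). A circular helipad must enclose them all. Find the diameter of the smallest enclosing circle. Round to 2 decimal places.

Side lengths²: P_1P_2² = 29, P_1P_3² = 109, P_2P_3² = 128.
Since P_2P_3² = 128 < 109 + 29 = 138, the triangle is acute, so the smallest enclosing circle is the circumcircle.
Circumcentre = (47/14, 19/14), r² = 3161/98.
Diameter = 2r = 2√(3161/98) ≈ 11.36.

11.36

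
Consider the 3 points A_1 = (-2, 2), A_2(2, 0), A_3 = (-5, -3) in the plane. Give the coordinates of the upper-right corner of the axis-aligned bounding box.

x-range [-5, 2], y-range [-3, 2].
The upper-right corner is (2, 2).

(2, 2)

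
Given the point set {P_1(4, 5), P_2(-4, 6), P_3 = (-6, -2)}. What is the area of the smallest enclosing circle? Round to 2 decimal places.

117.02

Side lengths²: P_1P_2² = 65, P_1P_3² = 149, P_2P_3² = 68.
Since P_1P_3² = 149 ≥ 68 + 65 = 133, the angle opposite P_1P_3 is not acute, so the smallest enclosing circle has P_1P_3 as diameter.
Centre = midpoint of P_1P_3 = (-1, 1.5), r² = 149/4 = 37.25.
Area = π·r² = π·37.25 ≈ 117.02.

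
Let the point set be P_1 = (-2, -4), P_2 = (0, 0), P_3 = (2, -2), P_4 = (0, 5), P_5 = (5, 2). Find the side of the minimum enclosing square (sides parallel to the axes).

The bounding box has width 7 and height 9.
An axis-aligned square enclosing the set must have side ≥ max(width, height).
So the minimum side is max(7, 9) = 9.

9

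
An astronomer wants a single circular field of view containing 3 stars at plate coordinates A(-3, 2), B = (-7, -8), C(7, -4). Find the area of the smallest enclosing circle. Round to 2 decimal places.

170.84

Side lengths²: AB² = 116, AC² = 136, BC² = 212.
Since BC² = 212 < 136 + 116 = 252, the triangle is acute, so the smallest enclosing circle is the circumcircle.
Circumcentre = (-10/31, -151/31), r² = 52258/961.
Area = π·r² = π·52258/961 ≈ 170.84.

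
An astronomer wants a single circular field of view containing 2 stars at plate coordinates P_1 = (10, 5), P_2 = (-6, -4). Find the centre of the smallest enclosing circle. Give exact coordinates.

The smallest circle enclosing two points has them as diameter endpoints.
Centre = midpoint = (2, 0.5); r² = |P_1P_2|²/4 = 337/4 = 84.25.
Centre = (2, 0.5).

(2, 0.5)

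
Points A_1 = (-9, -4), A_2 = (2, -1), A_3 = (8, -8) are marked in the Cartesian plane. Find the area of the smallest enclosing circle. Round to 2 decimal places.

Side lengths²: A_1A_2² = 130, A_1A_3² = 305, A_2A_3² = 85.
Since A_1A_3² = 305 ≥ 130 + 85 = 215, the angle opposite A_1A_3 is not acute, so the smallest enclosing circle has A_1A_3 as diameter.
Centre = midpoint of A_1A_3 = (-0.5, -6), r² = 305/4 = 76.25.
Area = π·r² = π·76.25 ≈ 239.55.

239.55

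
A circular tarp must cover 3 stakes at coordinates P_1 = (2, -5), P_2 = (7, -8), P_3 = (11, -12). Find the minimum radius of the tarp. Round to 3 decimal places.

5.701

Side lengths²: P_1P_2² = 34, P_1P_3² = 130, P_2P_3² = 32.
Since P_1P_3² = 130 ≥ 34 + 32 = 66, the angle opposite P_1P_3 is not acute, so the smallest enclosing circle has P_1P_3 as diameter.
Centre = midpoint of P_1P_3 = (6.5, -8.5), r² = 130/4 = 32.5.
r = √(32.5) ≈ 5.701.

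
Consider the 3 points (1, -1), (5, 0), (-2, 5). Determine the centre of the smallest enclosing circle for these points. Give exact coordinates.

(1.5, 2.5)

Call the three points A, B, C in the order given.
Side lengths²: AB² = 17, AC² = 45, BC² = 74.
Since BC² = 74 ≥ 45 + 17 = 62, the angle opposite BC is not acute, so the smallest enclosing circle has BC as diameter.
Centre = midpoint of BC = (1.5, 2.5), r² = 74/4 = 18.5.
Centre = (1.5, 2.5).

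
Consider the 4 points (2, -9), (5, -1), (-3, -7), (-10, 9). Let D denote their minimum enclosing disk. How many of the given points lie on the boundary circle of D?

By Welzl's lemma the MEC is supported by two points (diametrically opposite) or three points (on a circumcircle).
The farthest pair is (2, -9)–(-10, 9) with squared distance 468. The circle on this segment as diameter has centre (-4, 0) and r² = 468/4 = 117.
Check (5, -1): distance² to centre = 82 ≤ 117, so it lies inside.
All remaining points lie in this disk, and no smaller disk contains both endpoints, so this is the minimum enclosing circle.
The points at distance exactly r from the centre are (2, -9), (-10, 9) — 2 points.

2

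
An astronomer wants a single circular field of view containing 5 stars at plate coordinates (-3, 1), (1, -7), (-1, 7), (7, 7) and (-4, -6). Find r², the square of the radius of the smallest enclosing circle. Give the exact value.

A smallest enclosing disk is always determined by at most three of the input points on its boundary.
The farthest pair is (7, 7)–(-4, -6) with squared distance 290. The circle on this segment as diameter has centre (1.5, 0.5) and r² = 290/4 = 72.5.
Check (-3, 1): distance² to centre = 20.5 ≤ 72.5, so it lies inside.
All remaining points lie in this disk, and no smaller disk contains both endpoints, so this is the minimum enclosing circle.

72.5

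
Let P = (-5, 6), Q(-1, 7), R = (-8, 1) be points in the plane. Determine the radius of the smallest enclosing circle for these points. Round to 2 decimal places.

4.61

Side lengths²: PQ² = 17, PR² = 34, QR² = 85.
Since QR² = 85 ≥ 34 + 17 = 51, the angle opposite QR is not acute, so the smallest enclosing circle has QR as diameter.
Centre = midpoint of QR = (-4.5, 4), r² = 85/4 = 21.25.
r = √(21.25) ≈ 4.61.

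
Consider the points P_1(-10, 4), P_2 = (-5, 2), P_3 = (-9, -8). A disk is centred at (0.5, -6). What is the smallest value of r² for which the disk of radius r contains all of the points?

The required radius is the distance from (0.5, -6) to the farthest point.
Squared distances: 210.25, 94.25, 94.25.
Maximum is 210.25, attained at P_1.

210.25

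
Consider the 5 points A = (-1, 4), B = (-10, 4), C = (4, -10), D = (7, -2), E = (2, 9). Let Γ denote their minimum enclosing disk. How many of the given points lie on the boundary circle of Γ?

The minimum enclosing circle is determined by three boundary points: B, C, E.
Their circumcentre is (-31/34, -31/34) with r² = 61685/578.
The farthest remaining point D is at distance² 36865/578 ≤ 61685/578.
The points at distance exactly r from the centre are B, C, E — 3 points.

3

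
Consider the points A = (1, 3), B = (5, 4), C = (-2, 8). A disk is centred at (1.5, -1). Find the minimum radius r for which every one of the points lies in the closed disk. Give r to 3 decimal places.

The required radius is the distance from (1.5, -1) to the farthest point.
Squared distances: 16.25, 37.25, 93.25.
Maximum is 93.25, attained at C.
r = √(93.25) ≈ 9.657.

9.657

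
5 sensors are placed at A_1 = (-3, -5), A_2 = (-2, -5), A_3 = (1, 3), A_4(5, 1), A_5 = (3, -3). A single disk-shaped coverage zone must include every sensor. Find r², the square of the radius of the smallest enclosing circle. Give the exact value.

25

The farthest pair is A_1–A_4 with squared distance 100. The circle on this segment as diameter has centre (1, -2) and r² = 100/4 = 25.
Check A_2: distance² to centre = 18 ≤ 25, so it lies inside.
All remaining points lie in this disk, and no smaller disk contains both endpoints, so this is the minimum enclosing circle.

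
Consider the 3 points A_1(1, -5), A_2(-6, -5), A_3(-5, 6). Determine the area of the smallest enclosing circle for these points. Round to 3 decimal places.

Side lengths²: A_1A_2² = 49, A_1A_3² = 157, A_2A_3² = 122.
Since A_1A_3² = 157 < 122 + 49 = 171, the triangle is acute, so the smallest enclosing circle is the circumcircle.
Circumcentre = (-2.5, 5/22), r² = 9577/242.
Area = π·r² = π·9577/242 ≈ 124.327.

124.327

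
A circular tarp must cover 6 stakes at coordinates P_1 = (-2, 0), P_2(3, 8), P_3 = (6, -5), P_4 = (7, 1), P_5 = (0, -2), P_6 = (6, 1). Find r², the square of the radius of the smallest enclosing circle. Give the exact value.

A smallest enclosing disk is always determined by at most three of the input points on its boundary.
The farthest pair is P_2–P_3 with squared distance 178. The circle on this segment as diameter has centre (4.5, 1.5) and r² = 178/4 = 44.5.
Check P_1: distance² to centre = 44.5 ≤ 44.5, so it lies inside.
All remaining points lie in this disk, and no smaller disk contains both endpoints, so this is the minimum enclosing circle.

44.5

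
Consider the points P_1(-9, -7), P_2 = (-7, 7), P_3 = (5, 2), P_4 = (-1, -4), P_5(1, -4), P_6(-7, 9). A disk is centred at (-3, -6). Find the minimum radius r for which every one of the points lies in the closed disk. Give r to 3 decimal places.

15.524

The required radius is the distance from (-3, -6) to the farthest point.
Squared distances: 37, 185, 128, 8, 20, 241.
Maximum is 241, attained at P_6.
r = √241 ≈ 15.524.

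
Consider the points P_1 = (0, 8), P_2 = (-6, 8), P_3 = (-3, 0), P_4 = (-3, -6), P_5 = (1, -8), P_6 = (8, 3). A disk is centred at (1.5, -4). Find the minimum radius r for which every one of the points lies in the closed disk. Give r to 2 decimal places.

The required radius is the distance from (1.5, -4) to the farthest point.
Squared distances: 146.25, 200.25, 36.25, 24.25, 16.25, 91.25.
Maximum is 200.25, attained at P_2.
r = √(200.25) ≈ 14.15.

14.15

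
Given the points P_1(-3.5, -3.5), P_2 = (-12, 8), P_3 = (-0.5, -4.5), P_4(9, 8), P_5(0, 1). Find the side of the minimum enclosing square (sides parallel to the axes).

21

The bounding box has width 21 and height 12.5.
An axis-aligned square enclosing the set must have side ≥ max(width, height).
So the minimum side is max(21, 12.5) = 21.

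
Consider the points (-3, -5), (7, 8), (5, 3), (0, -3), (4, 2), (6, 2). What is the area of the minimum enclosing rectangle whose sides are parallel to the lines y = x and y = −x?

57.5

In coordinates u = x + y, v = x − y the rectangle is axis-aligned; the map (x,y)→(u,v) scales areas by 2.
u-values: -8, 15, 8, -3, 6, 8; range = 15 − (-8) = 23.
v-values: 2, -1, 2, 3, 2, 4; range = 4 − (-1) = 5.
Area = (23 × 5) / 2 = 57.5.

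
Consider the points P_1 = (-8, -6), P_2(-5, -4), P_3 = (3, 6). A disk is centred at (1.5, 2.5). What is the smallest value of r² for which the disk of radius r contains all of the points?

The required radius is the distance from (1.5, 2.5) to the farthest point.
Squared distances: 162.5, 84.5, 14.5.
Maximum is 162.5, attained at P_1.

162.5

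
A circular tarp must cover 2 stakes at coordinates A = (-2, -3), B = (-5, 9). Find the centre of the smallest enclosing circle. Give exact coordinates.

The smallest circle enclosing two points has them as diameter endpoints.
Centre = midpoint = (-3.5, 3); r² = |AB|²/4 = 153/4 = 38.25.
Centre = (-3.5, 3).

(-3.5, 3)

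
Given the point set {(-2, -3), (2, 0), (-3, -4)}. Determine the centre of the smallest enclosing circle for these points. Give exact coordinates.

Call the three points A, B, C in the order given.
Side lengths²: AB² = 25, AC² = 2, BC² = 41.
Since BC² = 41 ≥ 25 + 2 = 27, the angle opposite BC is not acute, so the smallest enclosing circle has BC as diameter.
Centre = midpoint of BC = (-0.5, -2), r² = 41/4 = 10.25.
Centre = (-0.5, -2).

(-0.5, -2)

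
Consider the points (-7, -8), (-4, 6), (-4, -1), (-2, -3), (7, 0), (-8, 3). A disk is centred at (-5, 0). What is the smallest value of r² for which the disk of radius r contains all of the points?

144

The required radius is the distance from (-5, 0) to the farthest point.
Squared distances: 68, 37, 2, 18, 144, 18.
Maximum is 144, attained at (7, 0).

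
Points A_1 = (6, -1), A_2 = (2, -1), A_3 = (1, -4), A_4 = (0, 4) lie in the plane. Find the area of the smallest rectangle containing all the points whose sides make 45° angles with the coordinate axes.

In coordinates u = x + y, v = x − y the rectangle is axis-aligned; the map (x,y)→(u,v) scales areas by 2.
u-values: 5, 1, -3, 4; range = 5 − (-3) = 8.
v-values: 7, 3, 5, -4; range = 7 − (-4) = 11.
Area = (8 × 11) / 2 = 44.

44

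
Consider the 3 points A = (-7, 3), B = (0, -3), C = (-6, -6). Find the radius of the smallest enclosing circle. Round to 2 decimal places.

Side lengths²: AB² = 85, AC² = 82, BC² = 45.
Since AB² = 85 < 82 + 45 = 127, the triangle is acute, so the smallest enclosing circle is the circumcircle.
Circumcentre = (-175/38, -49/38), r² = 17425/722.
r = √(17425/722) ≈ 4.91.

4.91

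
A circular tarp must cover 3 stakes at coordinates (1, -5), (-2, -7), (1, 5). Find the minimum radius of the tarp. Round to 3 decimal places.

Call the three points A, B, C in the order given.
Side lengths²: AB² = 13, AC² = 100, BC² = 153.
Since BC² = 153 ≥ 100 + 13 = 113, the angle opposite BC is not acute, so the smallest enclosing circle has BC as diameter.
Centre = midpoint of BC = (-0.5, -1), r² = 153/4 = 38.25.
r = √(38.25) ≈ 6.185.

6.185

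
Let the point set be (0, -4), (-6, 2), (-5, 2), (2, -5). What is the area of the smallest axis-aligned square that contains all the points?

64

The bounding box has width 8 and height 7.
An axis-aligned square enclosing the set must have side ≥ max(width, height).
So the minimum side is max(8, 7) = 8.
Area = 8² = 64.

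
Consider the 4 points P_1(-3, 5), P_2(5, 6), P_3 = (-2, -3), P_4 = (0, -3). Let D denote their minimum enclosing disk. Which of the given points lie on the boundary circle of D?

A smallest enclosing disk is always determined by at most three of the input points on its boundary.
The farthest pair is P_2–P_3 with squared distance 130. The circle on this segment as diameter has centre (1.5, 1.5) and r² = 130/4 = 32.5.
Check P_1: distance² to centre = 32.5 ≤ 32.5, so it lies inside.
All remaining points lie in this disk, and no smaller disk contains both endpoints, so this is the minimum enclosing circle.
The points at distance exactly r from the centre are P_1, P_2, P_3 — 3 points.

P_1, P_2, P_3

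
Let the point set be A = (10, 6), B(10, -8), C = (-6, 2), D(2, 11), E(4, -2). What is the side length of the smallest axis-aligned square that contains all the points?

The bounding box has width 16 and height 19.
An axis-aligned square enclosing the set must have side ≥ max(width, height).
So the minimum side is max(16, 19) = 19.

19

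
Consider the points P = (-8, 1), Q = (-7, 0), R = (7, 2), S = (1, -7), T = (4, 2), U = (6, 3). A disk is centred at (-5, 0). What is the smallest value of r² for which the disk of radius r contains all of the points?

148

The required radius is the distance from (-5, 0) to the farthest point.
Squared distances: 10, 4, 148, 85, 85, 130.
Maximum is 148, attained at R.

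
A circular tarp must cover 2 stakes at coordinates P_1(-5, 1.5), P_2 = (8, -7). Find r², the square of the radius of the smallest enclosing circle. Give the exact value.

The smallest circle enclosing two points has them as diameter endpoints.
Centre = midpoint = (1.5, -2.75); r² = |P_1P_2|²/4 = 241.25/4 = 60.3125.

60.3125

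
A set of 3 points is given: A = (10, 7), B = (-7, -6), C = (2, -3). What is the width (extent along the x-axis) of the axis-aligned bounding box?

17

max x = 10, min x = -7, so width = 17.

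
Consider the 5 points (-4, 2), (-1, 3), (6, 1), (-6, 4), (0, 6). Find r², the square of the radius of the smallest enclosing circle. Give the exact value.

38.25

A smallest enclosing disk is always determined by at most three of the input points on its boundary.
The farthest pair is (6, 1)–(-6, 4) with squared distance 153. The circle on this segment as diameter has centre (0, 2.5) and r² = 153/4 = 38.25.
Check (-4, 2): distance² to centre = 16.25 ≤ 38.25, so it lies inside.
All remaining points lie in this disk, and no smaller disk contains both endpoints, so this is the minimum enclosing circle.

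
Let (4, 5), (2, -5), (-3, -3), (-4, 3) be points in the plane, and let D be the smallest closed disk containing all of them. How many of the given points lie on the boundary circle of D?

The minimum enclosing circle is determined by three boundary points: (4, 5), (2, -5), (-4, 3).
Their circumcentre is (17/19, 8/19) with r² = 11050/361.
The farthest remaining point (-3, -3) is at distance² 9701/361 ≤ 11050/361.
The points at distance exactly r from the centre are (4, 5), (2, -5), (-4, 3) — 3 points.

3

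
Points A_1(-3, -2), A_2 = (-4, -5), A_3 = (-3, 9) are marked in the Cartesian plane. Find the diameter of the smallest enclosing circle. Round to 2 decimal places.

14.04

Side lengths²: A_1A_2² = 10, A_1A_3² = 121, A_2A_3² = 197.
Since A_2A_3² = 197 ≥ 121 + 10 = 131, the angle opposite A_2A_3 is not acute, so the smallest enclosing circle has A_2A_3 as diameter.
Centre = midpoint of A_2A_3 = (-3.5, 2), r² = 197/4 = 49.25.
Diameter = 2r = 2√(49.25) ≈ 14.04.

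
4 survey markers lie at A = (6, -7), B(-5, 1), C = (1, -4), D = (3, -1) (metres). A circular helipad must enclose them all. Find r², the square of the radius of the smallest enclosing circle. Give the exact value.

A smallest enclosing disk is always determined by at most three of the input points on its boundary.
The farthest pair is A–B with squared distance 185. The circle on this segment as diameter has centre (0.5, -3) and r² = 185/4 = 46.25.
Check C: distance² to centre = 1.25 ≤ 46.25, so it lies inside.
All remaining points lie in this disk, and no smaller disk contains both endpoints, so this is the minimum enclosing circle.

46.25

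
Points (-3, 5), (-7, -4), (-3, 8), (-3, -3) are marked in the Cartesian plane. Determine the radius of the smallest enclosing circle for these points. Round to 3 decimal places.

6.325

By Welzl's lemma the MEC is supported by two points (diametrically opposite) or three points (on a circumcircle).
The farthest pair is (-7, -4)–(-3, 8) with squared distance 160. The circle on this segment as diameter has centre (-5, 2) and r² = 160/4 = 40.
Check (-3, 5): distance² to centre = 13 ≤ 40, so it lies inside.
All remaining points lie in this disk, and no smaller disk contains both endpoints, so this is the minimum enclosing circle.
r = √40 ≈ 6.325.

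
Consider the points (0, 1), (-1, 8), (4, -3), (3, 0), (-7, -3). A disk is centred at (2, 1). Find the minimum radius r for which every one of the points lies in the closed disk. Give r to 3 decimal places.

9.849

The required radius is the distance from (2, 1) to the farthest point.
Squared distances: 4, 58, 20, 2, 97.
Maximum is 97, attained at (-7, -3).
r = √97 ≈ 9.849.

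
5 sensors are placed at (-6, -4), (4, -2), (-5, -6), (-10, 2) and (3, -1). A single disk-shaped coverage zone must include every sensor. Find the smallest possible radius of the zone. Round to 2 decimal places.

7.28

A smallest enclosing disk is always determined by at most three of the input points on its boundary.
The farthest pair is (4, -2)–(-10, 2) with squared distance 212. The circle on this segment as diameter has centre (-3, 0) and r² = 212/4 = 53.
Check (-6, -4): distance² to centre = 25 ≤ 53, so it lies inside.
All remaining points lie in this disk, and no smaller disk contains both endpoints, so this is the minimum enclosing circle.
r = √53 ≈ 7.28.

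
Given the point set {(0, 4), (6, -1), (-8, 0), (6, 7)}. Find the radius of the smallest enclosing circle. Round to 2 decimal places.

7.85

A smallest enclosing disk is always determined by at most three of the input points on its boundary.
The minimum enclosing circle is determined by three boundary points: (6, -1), (-8, 0), (6, 7).
Their circumcentre is (-0.75, 3) with r² = 61.5625.
The farthest remaining point (0, 4) is at distance² 1.5625 ≤ 61.5625.
r = √(61.5625) ≈ 7.85.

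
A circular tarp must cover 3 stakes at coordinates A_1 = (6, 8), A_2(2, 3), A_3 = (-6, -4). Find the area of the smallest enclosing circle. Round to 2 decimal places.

Side lengths²: A_1A_2² = 41, A_1A_3² = 288, A_2A_3² = 113.
Since A_1A_3² = 288 ≥ 113 + 41 = 154, the angle opposite A_1A_3 is not acute, so the smallest enclosing circle has A_1A_3 as diameter.
Centre = midpoint of A_1A_3 = (0, 2), r² = 288/4 = 72.
Area = π·r² = π·72 ≈ 226.19.

226.19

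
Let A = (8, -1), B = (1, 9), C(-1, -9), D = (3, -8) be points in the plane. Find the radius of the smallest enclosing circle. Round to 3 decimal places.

The farthest pair is B–C with squared distance 328. The circle on this segment as diameter has centre (0, 0) and r² = 328/4 = 82.
Check A: distance² to centre = 65 ≤ 82, so it lies inside.
All remaining points lie in this disk, and no smaller disk contains both endpoints, so this is the minimum enclosing circle.
r = √82 ≈ 9.055.

9.055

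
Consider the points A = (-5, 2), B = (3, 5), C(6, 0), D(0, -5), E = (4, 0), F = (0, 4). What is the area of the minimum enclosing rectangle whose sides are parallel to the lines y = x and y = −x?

In coordinates u = x + y, v = x − y the rectangle is axis-aligned; the map (x,y)→(u,v) scales areas by 2.
u-values: -3, 8, 6, -5, 4, 4; range = 8 − (-5) = 13.
v-values: -7, -2, 6, 5, 4, -4; range = 6 − (-7) = 13.
Area = (13 × 13) / 2 = 84.5.

84.5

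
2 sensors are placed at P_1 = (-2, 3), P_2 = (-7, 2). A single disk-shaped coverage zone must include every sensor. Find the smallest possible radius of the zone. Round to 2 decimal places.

The smallest circle enclosing two points has them as diameter endpoints.
Centre = midpoint = (-4.5, 2.5); r² = |P_1P_2|²/4 = 26/4 = 6.5.
r = √(6.5) ≈ 2.55.

2.55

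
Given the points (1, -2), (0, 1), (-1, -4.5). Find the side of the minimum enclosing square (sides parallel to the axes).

5.5

The bounding box has width 2 and height 5.5.
An axis-aligned square enclosing the set must have side ≥ max(width, height).
So the minimum side is max(2, 5.5) = 5.5.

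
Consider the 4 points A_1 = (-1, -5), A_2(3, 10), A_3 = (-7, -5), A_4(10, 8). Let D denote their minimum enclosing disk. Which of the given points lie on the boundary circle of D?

By Welzl's lemma the MEC is supported by two points (diametrically opposite) or three points (on a circumcircle).
The farthest pair is A_3–A_4 with squared distance 458. The circle on this segment as diameter has centre (1.5, 1.5) and r² = 458/4 = 114.5.
Check A_1: distance² to centre = 48.5 ≤ 114.5, so it lies inside.
All remaining points lie in this disk, and no smaller disk contains both endpoints, so this is the minimum enclosing circle.
The points at distance exactly r from the centre are A_3, A_4 — 2 points.

A_3, A_4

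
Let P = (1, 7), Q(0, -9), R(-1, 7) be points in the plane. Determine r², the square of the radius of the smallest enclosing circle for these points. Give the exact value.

64.5009765625

Side lengths²: PQ² = 257, PR² = 4, QR² = 257.
Since QR² = 257 < 257 + 4 = 261, the triangle is acute, so the smallest enclosing circle is the circumcircle.
Circumcentre = (0, -0.96875), r² = 64.5009765625.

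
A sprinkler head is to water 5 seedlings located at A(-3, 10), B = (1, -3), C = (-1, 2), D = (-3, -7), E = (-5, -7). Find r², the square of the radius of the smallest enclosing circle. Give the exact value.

73.25

The minimum enclosing circle of a finite set is fixed by two of the points (as a diameter) or three (as a circumcircle).
The farthest pair is A–E with squared distance 293. The circle on this segment as diameter has centre (-4, 1.5) and r² = 293/4 = 73.25.
Check B: distance² to centre = 45.25 ≤ 73.25, so it lies inside.
All remaining points lie in this disk, and no smaller disk contains both endpoints, so this is the minimum enclosing circle.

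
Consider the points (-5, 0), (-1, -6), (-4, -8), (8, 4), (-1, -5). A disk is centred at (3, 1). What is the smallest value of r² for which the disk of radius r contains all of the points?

The required radius is the distance from (3, 1) to the farthest point.
Squared distances: 65, 65, 130, 34, 52.
Maximum is 130, attained at (-4, -8).

130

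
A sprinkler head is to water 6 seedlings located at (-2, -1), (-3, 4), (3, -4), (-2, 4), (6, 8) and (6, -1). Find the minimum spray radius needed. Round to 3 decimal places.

The minimum enclosing circle is determined by three boundary points: (-3, 4), (3, -4), (6, 8).
Their circumcentre is (3.125, 2.34375) with r² = 40.2587890625.
The farthest remaining point (-2, -1) is at distance² 37.4462890625 ≤ 40.2587890625.
r = √(40.2587890625) ≈ 6.345.

6.345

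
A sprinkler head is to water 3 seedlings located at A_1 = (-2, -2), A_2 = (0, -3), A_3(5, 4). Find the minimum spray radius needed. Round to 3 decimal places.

4.610

Side lengths²: A_1A_2² = 5, A_1A_3² = 85, A_2A_3² = 74.
Since A_1A_3² = 85 ≥ 74 + 5 = 79, the angle opposite A_1A_3 is not acute, so the smallest enclosing circle has A_1A_3 as diameter.
Centre = midpoint of A_1A_3 = (1.5, 1), r² = 85/4 = 21.25.
r = √(21.25) ≈ 4.610.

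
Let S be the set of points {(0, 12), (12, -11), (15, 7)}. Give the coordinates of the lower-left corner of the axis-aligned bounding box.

(0, -11)

x-range [0, 15], y-range [-11, 12].
The lower-left corner is (0, -11).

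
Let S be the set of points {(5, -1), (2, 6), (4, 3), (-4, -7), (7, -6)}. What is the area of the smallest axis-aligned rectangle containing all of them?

143

x ranges over [-4, 7], width 11.
y ranges over [-7, 6], height 13.
Area = 11 × 13 = 143.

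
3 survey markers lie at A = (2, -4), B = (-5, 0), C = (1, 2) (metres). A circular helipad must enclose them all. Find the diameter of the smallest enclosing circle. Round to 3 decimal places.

Side lengths²: AB² = 65, AC² = 37, BC² = 40.
Since AB² = 65 < 40 + 37 = 77, the triangle is acute, so the smallest enclosing circle is the circumcircle.
Circumcentre = (-45/38, -55/38), r² = 12025/722.
Diameter = 2r = 2√(12025/722) ≈ 8.162.

8.162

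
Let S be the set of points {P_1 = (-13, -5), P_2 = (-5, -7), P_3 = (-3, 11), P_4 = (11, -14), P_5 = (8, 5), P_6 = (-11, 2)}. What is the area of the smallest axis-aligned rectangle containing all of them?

600

x ranges over [-13, 11], width 24.
y ranges over [-14, 11], height 25.
Area = 24 × 25 = 600.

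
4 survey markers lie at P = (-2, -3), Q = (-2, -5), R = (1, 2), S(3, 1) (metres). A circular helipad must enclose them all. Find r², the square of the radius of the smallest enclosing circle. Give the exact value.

8845/578

The minimum enclosing circle of a finite set is fixed by two of the points (as a diameter) or three (as a circumcircle).
The minimum enclosing circle is determined by three boundary points: Q, R, S.
Their circumcentre is (11/34, -63/34) with r² = 8845/578.
The farthest remaining point P is at distance² 3881/578 ≤ 8845/578.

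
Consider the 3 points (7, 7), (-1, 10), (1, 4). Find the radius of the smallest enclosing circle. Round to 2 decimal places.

4.32

Call the three points A, B, C in the order given.
Side lengths²: AB² = 73, AC² = 45, BC² = 40.
Since AB² = 73 < 45 + 40 = 85, the triangle is acute, so the smallest enclosing circle is the circumcircle.
Circumcentre = (39/14, 111/14), r² = 1825/98.
r = √(1825/98) ≈ 4.32.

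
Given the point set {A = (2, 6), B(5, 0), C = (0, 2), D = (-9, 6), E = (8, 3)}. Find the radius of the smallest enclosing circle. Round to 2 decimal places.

The farthest pair is D–E with squared distance 298. The circle on this segment as diameter has centre (-0.5, 4.5) and r² = 298/4 = 74.5.
Check A: distance² to centre = 8.5 ≤ 74.5, so it lies inside.
All remaining points lie in this disk, and no smaller disk contains both endpoints, so this is the minimum enclosing circle.
r = √(74.5) ≈ 8.63.

8.63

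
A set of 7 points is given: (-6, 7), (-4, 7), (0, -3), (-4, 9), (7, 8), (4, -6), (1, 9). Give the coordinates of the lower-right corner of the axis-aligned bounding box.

(7, -6)

x-range [-6, 7], y-range [-6, 9].
The lower-right corner is (7, -6).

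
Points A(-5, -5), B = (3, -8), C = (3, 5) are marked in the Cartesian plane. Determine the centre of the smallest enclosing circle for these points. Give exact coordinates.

Side lengths²: AB² = 73, AC² = 164, BC² = 169.
Since BC² = 169 < 164 + 73 = 237, the triangle is acute, so the smallest enclosing circle is the circumcircle.
Circumcentre = (0.875, -1.5), r² = 46.765625.
Centre = (0.875, -1.5).

(0.875, -1.5)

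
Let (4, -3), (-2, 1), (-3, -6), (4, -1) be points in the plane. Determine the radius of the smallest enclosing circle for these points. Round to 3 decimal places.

4.372

A smallest enclosing disk is always determined by at most three of the input points on its boundary.
The minimum enclosing circle is determined by three boundary points: (-2, 1), (-3, -6), (4, -1).
Their circumcentre is (1/22, -63/22) with r² = 4625/242.
The farthest remaining point (4, -3) is at distance² 3789/242 ≤ 4625/242.
r = √(4625/242) ≈ 4.372.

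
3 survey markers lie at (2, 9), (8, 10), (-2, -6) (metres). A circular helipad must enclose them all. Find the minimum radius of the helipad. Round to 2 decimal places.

9.43

Call the three points A, B, C in the order given.
Side lengths²: AB² = 37, AC² = 241, BC² = 356.
Since BC² = 356 ≥ 241 + 37 = 278, the angle opposite BC is not acute, so the smallest enclosing circle has BC as diameter.
Centre = midpoint of BC = (3, 2), r² = 356/4 = 89.
r = √89 ≈ 9.43.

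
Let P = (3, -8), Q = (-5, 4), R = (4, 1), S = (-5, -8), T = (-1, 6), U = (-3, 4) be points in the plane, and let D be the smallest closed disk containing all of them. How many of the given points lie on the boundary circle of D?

By Welzl's lemma the MEC is supported by two points (diametrically opposite) or three points (on a circumcircle).
The minimum enclosing circle is determined by three boundary points: P, S, T.
Their circumcentre is (-1, -11/7) with r² = 2809/49.
The farthest remaining point Q is at distance² 2305/49 ≤ 2809/49.
The points at distance exactly r from the centre are P, S, T — 3 points.

3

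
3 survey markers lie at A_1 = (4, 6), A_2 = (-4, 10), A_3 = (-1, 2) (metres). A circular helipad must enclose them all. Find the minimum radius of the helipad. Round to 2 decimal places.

4.71

Side lengths²: A_1A_2² = 80, A_1A_3² = 41, A_2A_3² = 73.
Since A_1A_2² = 80 < 73 + 41 = 114, the triangle is acute, so the smallest enclosing circle is the circumcircle.
Circumcentre = (-17/26, 87/13), r² = 14965/676.
r = √(14965/676) ≈ 4.71.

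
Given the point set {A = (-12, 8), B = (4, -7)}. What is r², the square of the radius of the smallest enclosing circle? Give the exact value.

120.25

The smallest circle enclosing two points has them as diameter endpoints.
Centre = midpoint = (-4, 0.5); r² = |AB|²/4 = 481/4 = 120.25.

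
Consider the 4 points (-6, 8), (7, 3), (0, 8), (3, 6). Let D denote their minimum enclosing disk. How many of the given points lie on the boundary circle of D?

2

The minimum enclosing circle of a finite set is fixed by two of the points (as a diameter) or three (as a circumcircle).
The farthest pair is (-6, 8)–(7, 3) with squared distance 194. The circle on this segment as diameter has centre (0.5, 5.5) and r² = 194/4 = 48.5.
Check (0, 8): distance² to centre = 6.5 ≤ 48.5, so it lies inside.
All remaining points lie in this disk, and no smaller disk contains both endpoints, so this is the minimum enclosing circle.
The points at distance exactly r from the centre are (-6, 8), (7, 3) — 2 points.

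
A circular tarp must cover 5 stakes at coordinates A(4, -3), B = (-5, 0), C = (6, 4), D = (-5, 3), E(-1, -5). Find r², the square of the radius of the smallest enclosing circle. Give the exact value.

A smallest enclosing disk is always determined by at most three of the input points on its boundary.
The minimum enclosing circle is determined by three boundary points: C, D, E.
Their circumcentre is (17/23, 20/23) with r² = 19825/529.
The farthest remaining point B is at distance² 17824/529 ≤ 19825/529.

19825/529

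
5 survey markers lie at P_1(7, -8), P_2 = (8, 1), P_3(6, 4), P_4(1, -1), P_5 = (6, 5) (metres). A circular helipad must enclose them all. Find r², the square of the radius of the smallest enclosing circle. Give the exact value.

A smallest enclosing disk is always determined by at most three of the input points on its boundary.
The farthest pair is P_1–P_5 with squared distance 170. The circle on this segment as diameter has centre (6.5, -1.5) and r² = 170/4 = 42.5.
Check P_2: distance² to centre = 8.5 ≤ 42.5, so it lies inside.
All remaining points lie in this disk, and no smaller disk contains both endpoints, so this is the minimum enclosing circle.

42.5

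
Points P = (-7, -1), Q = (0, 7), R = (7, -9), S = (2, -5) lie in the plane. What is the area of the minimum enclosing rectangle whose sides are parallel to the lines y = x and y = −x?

172.5

In coordinates u = x + y, v = x − y the rectangle is axis-aligned; the map (x,y)→(u,v) scales areas by 2.
u-values: -8, 7, -2, -3; range = 7 − (-8) = 15.
v-values: -6, -7, 16, 7; range = 16 − (-7) = 23.
Area = (15 × 23) / 2 = 172.5.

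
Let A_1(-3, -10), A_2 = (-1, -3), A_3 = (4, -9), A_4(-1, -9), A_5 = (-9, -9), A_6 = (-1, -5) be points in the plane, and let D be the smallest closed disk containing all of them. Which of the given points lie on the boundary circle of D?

The minimum enclosing circle of a finite set is fixed by two of the points (as a diameter) or three (as a circumcircle).
The farthest pair is A_3–A_5 with squared distance 169. The circle on this segment as diameter has centre (-2.5, -9) and r² = 169/4 = 42.25.
Check A_1: distance² to centre = 1.25 ≤ 42.25, so it lies inside.
All remaining points lie in this disk, and no smaller disk contains both endpoints, so this is the minimum enclosing circle.
The points at distance exactly r from the centre are A_3, A_5 — 2 points.

A_3, A_5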